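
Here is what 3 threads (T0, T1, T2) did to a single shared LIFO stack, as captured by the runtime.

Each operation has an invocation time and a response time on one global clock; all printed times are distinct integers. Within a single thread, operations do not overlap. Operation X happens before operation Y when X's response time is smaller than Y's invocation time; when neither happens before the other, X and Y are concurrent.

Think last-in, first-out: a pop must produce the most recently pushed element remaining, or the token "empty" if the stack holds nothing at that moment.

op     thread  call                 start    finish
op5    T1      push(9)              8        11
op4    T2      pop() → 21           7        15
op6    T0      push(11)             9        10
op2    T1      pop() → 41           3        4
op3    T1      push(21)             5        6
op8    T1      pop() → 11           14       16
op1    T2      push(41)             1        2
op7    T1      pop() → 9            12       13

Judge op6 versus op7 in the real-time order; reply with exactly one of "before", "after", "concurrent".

before

op6 spans [9,10], op7 spans [12,13]
resp(op6)=10 < inv(op7)=12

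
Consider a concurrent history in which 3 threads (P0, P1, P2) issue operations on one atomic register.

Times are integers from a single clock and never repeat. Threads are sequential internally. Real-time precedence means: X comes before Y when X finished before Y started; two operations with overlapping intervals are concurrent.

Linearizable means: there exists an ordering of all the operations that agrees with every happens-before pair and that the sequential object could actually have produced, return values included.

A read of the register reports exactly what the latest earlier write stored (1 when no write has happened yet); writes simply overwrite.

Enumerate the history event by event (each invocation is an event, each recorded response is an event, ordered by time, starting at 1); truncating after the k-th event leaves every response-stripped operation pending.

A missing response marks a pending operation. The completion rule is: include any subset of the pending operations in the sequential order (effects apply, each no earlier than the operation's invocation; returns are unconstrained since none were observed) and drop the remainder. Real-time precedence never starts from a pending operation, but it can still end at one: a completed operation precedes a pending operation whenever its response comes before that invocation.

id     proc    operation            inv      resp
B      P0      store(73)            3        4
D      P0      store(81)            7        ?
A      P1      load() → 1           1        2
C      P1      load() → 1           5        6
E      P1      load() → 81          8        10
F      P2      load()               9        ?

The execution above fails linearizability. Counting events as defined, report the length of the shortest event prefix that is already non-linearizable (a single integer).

one valid order for events 1..5 is A, B:
step 1: A load() → 1 — value 1
step 2: B store(73) — value 73
at event 6 (C's time-6 response) nothing linearizes any more
e.g. A, B, C: illegal at step 3, since C load() → 1 cannot apply there

6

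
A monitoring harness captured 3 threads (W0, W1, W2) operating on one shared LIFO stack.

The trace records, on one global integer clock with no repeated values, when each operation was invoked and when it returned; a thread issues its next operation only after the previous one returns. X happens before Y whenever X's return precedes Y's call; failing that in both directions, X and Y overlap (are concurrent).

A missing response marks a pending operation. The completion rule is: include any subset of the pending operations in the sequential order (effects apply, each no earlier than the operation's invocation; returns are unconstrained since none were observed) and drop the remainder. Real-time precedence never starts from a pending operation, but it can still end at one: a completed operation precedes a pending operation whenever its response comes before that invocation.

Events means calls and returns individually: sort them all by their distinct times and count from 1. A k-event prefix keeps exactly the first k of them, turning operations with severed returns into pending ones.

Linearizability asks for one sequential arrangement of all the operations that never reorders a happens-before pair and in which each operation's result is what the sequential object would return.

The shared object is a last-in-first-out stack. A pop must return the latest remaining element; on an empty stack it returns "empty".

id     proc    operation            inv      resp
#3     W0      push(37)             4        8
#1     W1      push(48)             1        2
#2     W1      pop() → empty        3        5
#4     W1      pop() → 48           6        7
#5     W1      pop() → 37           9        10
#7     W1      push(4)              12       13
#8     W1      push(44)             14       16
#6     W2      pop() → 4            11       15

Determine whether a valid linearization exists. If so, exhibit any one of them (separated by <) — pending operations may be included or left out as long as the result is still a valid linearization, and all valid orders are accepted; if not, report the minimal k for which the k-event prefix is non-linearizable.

already the first 5 events (up to #2's response at time 5) admit no linearization; the first 4 still do
one real-time candidate order over the 2 completed operations — the LIFO stack replay rejects it
no escape via the 1 pending operation (#3): every completion choice fails
for example #1, #2 (pending dropped) fails at step 2: #2 pop() → empty is not legal there

not linearizable — minimal violating prefix: 5 events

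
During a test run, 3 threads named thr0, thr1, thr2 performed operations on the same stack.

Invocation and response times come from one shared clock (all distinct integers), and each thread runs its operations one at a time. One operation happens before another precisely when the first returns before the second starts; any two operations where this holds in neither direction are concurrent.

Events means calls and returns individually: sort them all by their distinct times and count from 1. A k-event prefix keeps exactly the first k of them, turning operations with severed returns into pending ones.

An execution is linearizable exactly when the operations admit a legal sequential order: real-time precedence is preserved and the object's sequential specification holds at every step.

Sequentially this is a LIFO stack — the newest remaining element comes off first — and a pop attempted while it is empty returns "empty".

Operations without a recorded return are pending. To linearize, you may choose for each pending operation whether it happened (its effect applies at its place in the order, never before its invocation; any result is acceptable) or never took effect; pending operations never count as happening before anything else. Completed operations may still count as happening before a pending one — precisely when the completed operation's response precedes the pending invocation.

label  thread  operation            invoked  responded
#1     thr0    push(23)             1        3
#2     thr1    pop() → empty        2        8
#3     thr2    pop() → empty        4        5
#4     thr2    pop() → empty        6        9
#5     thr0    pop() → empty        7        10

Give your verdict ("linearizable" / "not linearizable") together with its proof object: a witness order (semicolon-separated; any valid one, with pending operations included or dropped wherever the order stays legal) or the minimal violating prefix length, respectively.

not linearizable — minimal violating prefix: 8 events

cut after 7 events: linearizable; cut after 8 events (#2 responds, time 8): not linearizable
all 3 real-time-respecting orders fail — 3 completed stack operations, no legal replay
include/drop combinations of the 2 pending operations (#4, #5) were all tried; none helps
sample order #1, #2, #3 (pending dropped) stalls at step 2 — #2 pop() → empty has no legal effect
sample order #1, #3, #2 (pending dropped) stalls at step 2 — #3 pop() → empty has no legal effect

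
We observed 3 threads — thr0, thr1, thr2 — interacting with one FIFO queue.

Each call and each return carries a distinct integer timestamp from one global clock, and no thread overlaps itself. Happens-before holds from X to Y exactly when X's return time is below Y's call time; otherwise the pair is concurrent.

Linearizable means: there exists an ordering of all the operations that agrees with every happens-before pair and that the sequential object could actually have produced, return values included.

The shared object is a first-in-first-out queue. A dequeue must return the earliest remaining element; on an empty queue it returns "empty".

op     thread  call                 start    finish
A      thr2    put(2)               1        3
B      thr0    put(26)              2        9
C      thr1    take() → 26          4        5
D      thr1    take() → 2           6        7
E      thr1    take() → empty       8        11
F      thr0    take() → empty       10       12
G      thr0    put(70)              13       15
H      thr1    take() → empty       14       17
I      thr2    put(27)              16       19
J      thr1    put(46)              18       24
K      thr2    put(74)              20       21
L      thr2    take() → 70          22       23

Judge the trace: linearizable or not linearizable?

one valid linearization: B, A, C, D, E, F, H, G, I, J, K, L
1. B put(26), leaving queue <26>
2. A put(2), leaving queue <26,2>
3. C take() → 26, leaving queue <2>
4. D take() → 2, leaving queue <>
5. E take() → empty, leaving queue <>
6. F take() → empty, leaving queue <>
7. H take() → empty, leaving queue <>
8. G put(70), leaving queue <70>
9. I put(27), leaving queue <70,27>
10. J put(46), leaving queue <70,27,46>
11. K put(74), leaving queue <70,27,46,74>
12. L take() → 70, leaving queue <27,46,74>

linearizable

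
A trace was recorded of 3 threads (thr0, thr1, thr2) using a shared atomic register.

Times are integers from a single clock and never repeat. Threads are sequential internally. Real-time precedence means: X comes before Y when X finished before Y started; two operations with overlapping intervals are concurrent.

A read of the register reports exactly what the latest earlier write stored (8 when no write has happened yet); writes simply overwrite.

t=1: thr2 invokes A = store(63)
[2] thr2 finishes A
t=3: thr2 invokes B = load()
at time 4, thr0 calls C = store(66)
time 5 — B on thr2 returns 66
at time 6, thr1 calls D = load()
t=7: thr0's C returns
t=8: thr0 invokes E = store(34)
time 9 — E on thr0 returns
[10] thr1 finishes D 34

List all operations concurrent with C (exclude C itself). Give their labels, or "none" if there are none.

B, D

C spans [4,7]: anything still running between times 4 and 7 counts as concurrent
A [1,2]: before
B [3,5]: concurrent
D [6,10]: concurrent
E [8,9]: after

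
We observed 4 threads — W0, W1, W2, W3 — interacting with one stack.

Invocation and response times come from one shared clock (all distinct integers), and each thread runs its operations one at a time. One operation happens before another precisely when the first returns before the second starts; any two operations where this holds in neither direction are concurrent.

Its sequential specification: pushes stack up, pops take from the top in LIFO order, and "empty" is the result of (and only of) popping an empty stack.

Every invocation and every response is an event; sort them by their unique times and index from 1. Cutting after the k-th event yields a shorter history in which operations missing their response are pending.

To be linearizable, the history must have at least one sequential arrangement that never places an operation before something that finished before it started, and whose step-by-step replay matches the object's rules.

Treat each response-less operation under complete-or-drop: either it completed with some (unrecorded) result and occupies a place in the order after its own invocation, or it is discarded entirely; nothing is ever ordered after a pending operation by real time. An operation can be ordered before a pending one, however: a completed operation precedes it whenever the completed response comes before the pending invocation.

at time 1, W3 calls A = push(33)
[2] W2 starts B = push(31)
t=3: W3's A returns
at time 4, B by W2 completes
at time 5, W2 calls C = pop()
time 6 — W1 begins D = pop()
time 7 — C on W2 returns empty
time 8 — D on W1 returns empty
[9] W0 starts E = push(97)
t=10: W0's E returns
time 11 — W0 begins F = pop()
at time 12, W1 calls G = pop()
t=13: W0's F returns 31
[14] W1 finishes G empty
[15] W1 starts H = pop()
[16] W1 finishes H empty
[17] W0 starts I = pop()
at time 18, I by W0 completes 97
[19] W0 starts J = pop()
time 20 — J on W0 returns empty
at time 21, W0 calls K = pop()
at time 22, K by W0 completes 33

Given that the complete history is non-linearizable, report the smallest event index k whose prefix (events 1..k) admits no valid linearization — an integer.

one valid order for events 1..6 is A, B:
1. A push(33), leaving stack <33>
2. B push(31), leaving stack <33,31>
include event 7 — C responding at 7 — and every candidate order breaks
no escape via the 1 pending operation (D): every completion choice fails
take A, B, C (pending dropped): step 3 already fails, because C pop() → empty cannot occur there
take B, A, C (pending dropped): step 3 already fails, because C pop() → empty cannot occur there

7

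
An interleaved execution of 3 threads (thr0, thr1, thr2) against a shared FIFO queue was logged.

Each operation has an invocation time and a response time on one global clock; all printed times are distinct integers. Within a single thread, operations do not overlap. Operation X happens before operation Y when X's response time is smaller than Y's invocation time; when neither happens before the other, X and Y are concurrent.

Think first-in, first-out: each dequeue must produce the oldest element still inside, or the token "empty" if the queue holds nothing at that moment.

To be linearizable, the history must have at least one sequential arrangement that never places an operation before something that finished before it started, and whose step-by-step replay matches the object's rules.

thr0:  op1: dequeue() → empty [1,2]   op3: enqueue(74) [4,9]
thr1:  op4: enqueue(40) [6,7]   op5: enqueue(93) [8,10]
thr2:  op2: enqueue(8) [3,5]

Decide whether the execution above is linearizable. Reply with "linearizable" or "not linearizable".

witness order: op1, op2, op3, op4, op5
step 1: op1 dequeue() → empty — queue <>
step 2: op2 enqueue(8) — queue <8>
step 3: op3 enqueue(74) — queue <8,74>
step 4: op4 enqueue(40) — queue <8,74,40>
step 5: op5 enqueue(93) — queue <8,74,40,93>

linearizable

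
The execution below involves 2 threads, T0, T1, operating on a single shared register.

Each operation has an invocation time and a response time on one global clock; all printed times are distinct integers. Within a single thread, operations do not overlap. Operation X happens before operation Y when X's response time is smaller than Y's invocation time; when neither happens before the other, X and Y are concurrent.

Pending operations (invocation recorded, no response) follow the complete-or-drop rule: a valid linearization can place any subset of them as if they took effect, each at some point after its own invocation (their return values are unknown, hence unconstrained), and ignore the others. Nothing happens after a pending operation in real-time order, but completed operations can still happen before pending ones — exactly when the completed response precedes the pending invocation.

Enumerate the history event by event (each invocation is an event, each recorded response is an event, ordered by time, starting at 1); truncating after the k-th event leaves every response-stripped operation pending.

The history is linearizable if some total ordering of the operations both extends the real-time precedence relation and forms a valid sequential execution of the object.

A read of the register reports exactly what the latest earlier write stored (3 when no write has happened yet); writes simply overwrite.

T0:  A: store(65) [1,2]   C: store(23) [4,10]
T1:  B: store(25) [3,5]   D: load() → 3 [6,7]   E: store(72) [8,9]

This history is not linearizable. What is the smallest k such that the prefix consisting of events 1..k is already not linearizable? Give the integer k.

7

events 1..6 are linearizable; a witness order is A, B:
after step 1 (A store(65)): value 65
after step 2 (B store(25)): value 25
include event 7 — D responding at 7 — and every candidate order breaks
completion choices over the 1 pending operation (C) were checked; none helps
for example A, B, D (pending dropped) fails at step 3: D load() → 3 is not legal there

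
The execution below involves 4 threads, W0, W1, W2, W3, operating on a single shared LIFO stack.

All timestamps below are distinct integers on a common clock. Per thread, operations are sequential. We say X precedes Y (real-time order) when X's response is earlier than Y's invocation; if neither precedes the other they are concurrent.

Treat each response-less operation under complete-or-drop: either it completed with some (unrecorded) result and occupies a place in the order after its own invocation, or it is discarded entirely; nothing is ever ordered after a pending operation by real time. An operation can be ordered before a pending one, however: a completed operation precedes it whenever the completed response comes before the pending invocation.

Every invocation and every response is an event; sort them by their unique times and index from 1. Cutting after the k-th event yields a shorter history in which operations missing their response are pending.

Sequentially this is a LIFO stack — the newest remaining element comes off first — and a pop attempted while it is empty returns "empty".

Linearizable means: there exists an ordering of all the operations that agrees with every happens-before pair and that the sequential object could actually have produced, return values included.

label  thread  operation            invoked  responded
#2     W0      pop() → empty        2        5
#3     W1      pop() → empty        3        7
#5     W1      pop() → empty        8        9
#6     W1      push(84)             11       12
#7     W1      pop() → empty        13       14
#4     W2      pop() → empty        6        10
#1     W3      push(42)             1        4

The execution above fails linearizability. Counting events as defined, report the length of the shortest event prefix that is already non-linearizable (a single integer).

10

one valid order for events 1..9 is #2, #1, #4, #3, #5:
1. #2 pop() → empty, leaving stack <>
2. #1 push(42), leaving stack <42>
3. #4 pop() (pending, included), leaving stack <>
4. #3 pop() → empty, leaving stack <>
5. #5 pop() → empty, leaving stack <>
once event 10 joins (#4's response, time 10), exhaustive search finds no witness
for example #1, #2, #3, #4, #5 fails at step 2: #2 pop() → empty is not legal there
for example #1, #2, #3, #5, #4 fails at step 2: #2 pop() → empty is not legal there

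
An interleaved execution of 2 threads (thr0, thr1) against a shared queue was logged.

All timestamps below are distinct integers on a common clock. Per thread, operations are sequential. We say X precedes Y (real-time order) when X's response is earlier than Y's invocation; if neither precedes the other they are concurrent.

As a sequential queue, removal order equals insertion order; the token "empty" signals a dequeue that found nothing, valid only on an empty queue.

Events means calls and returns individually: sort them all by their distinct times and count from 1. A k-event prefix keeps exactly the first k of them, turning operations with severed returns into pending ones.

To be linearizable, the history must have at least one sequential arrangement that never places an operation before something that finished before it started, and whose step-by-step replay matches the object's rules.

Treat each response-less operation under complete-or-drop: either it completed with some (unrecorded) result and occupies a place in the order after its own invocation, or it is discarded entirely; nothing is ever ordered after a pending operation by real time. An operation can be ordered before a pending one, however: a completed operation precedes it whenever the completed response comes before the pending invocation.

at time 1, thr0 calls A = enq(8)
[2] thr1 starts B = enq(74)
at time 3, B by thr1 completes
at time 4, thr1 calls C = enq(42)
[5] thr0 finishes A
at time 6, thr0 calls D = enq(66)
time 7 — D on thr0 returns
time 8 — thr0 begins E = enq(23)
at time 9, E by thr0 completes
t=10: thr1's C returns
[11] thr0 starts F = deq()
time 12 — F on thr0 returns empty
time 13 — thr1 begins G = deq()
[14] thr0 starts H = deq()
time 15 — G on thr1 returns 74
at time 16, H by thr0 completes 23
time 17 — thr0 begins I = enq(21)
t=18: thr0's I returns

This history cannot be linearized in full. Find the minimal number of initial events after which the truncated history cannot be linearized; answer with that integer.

events 1..11 are still linearizable — one witness is A, B, C, D, E:
step 1: A enq(8) — queue <8>
step 2: B enq(74) — queue <8,74>
step 3: C enq(42) — queue <8,74,42>
step 4: D enq(66) — queue <8,74,42,66>
step 5: E enq(23) — queue <8,74,42,66,23>
include event 12 — F responding at 12 — and every candidate order breaks
take A, B, C, D, E, F: step 6 already fails, because F deq() → empty cannot occur there
take A, B, D, C, E, F: step 6 already fails, because F deq() → empty cannot occur there

12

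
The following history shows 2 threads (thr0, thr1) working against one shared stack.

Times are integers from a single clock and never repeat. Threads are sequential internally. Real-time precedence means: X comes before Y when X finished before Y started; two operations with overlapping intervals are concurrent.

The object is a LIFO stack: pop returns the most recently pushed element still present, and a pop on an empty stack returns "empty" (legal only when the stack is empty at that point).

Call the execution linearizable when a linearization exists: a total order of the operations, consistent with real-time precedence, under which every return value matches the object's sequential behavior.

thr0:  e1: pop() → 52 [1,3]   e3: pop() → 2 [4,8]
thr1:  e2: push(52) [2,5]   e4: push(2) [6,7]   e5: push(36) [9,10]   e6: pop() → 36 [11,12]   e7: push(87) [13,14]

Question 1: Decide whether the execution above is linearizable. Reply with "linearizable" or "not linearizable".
one valid linearization: e2, e1, e4, e3, e5, e6, e7
step 1: e2 push(52) — stack <52>
step 2: e1 pop() → 52 — stack <>
step 3: e4 push(2) — stack <2>
step 4: e3 pop() → 2 — stack <>
step 5: e5 push(36) — stack <36>
step 6: e6 pop() → 36 — stack <>
step 7: e7 push(87) — stack <87>

linearizable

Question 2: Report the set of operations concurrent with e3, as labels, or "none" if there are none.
e3 spans [4,8]; an op avoiding the whole window 4..8 is ordered, any other is concurrent
e1 [1,3]: before
e2 [2,5]: concurrent
e4 [6,7]: concurrent
e5 [9,10]: after
e6 [11,12]: after
e7 [13,14]: after

e2, e4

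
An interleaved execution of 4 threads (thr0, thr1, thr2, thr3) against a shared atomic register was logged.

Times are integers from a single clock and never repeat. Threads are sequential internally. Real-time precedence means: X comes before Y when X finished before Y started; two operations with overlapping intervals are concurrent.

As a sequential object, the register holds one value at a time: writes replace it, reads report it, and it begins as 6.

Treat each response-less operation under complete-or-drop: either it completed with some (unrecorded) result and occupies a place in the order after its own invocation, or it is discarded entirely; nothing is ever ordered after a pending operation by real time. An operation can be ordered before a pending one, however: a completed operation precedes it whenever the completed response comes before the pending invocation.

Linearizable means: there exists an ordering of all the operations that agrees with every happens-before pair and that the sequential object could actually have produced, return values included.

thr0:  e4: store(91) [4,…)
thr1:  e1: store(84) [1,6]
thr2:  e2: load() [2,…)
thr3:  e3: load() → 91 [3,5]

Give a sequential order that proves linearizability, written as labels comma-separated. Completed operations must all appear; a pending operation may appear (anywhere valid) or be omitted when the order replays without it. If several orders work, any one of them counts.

after step 1 (e1 store(84)): value 84
after step 2 (e2 load() (pending, included)): value 84
after step 3 (e4 store(91) (pending, included)): value 91
after step 4 (e3 load() → 91): value 91

e1, e2, e4, e3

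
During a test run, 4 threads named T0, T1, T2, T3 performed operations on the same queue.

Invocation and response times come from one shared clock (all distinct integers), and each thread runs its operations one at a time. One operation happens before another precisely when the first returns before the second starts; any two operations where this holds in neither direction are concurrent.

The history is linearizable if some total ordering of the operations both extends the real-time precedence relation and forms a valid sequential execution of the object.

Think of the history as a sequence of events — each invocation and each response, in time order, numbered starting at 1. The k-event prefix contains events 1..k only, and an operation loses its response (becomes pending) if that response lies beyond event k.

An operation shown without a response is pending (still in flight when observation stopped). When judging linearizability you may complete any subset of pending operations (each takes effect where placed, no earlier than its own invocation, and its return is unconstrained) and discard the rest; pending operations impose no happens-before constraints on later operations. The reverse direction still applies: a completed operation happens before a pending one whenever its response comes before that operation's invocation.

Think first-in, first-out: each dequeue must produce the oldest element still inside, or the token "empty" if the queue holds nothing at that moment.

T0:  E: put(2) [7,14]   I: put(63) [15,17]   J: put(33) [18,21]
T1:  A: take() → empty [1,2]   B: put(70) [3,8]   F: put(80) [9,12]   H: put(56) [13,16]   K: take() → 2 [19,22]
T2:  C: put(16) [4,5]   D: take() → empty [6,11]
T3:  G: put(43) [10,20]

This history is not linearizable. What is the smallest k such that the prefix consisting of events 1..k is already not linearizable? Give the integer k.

a valid linearization of events 1..10 exists, for instance A, B, C:
1. A take() → empty, leaving queue <>
2. B put(70), leaving queue <70>
3. C put(16), leaving queue <70,16>
event 11 — D's response, time 11 — after it, nothing linearizes
include/drop combinations of the 3 pending operations (E, F, G) were all tried; none helps
one such order, A, B, C, D (pending dropped), breaks at step 4 where D take() → empty is illegal
one such order, A, C, B, D (pending dropped), breaks at step 4 where D take() → empty is illegal

11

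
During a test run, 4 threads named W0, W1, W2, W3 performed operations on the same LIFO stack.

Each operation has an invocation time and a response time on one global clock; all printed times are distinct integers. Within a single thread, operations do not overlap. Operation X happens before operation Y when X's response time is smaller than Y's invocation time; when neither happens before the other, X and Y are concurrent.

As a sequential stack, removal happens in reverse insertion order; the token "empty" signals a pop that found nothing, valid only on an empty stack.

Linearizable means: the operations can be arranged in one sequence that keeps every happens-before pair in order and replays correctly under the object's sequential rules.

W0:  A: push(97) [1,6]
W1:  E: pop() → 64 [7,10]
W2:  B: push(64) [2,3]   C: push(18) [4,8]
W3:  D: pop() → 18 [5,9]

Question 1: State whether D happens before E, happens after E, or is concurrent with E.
Answer: concurrent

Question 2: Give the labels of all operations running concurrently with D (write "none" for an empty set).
Answer: A, C, E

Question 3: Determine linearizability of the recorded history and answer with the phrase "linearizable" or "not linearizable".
linearizable

one valid linearization: A, B, C, D, E
after step 1 (A push(97)): stack <97>
after step 2 (B push(64)): stack <97,64>
after step 3 (C push(18)): stack <97,64,18>
after step 4 (D pop() → 18): stack <97,64>
after step 5 (E pop() → 64): stack <97>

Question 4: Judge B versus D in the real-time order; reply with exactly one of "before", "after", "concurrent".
Answer: before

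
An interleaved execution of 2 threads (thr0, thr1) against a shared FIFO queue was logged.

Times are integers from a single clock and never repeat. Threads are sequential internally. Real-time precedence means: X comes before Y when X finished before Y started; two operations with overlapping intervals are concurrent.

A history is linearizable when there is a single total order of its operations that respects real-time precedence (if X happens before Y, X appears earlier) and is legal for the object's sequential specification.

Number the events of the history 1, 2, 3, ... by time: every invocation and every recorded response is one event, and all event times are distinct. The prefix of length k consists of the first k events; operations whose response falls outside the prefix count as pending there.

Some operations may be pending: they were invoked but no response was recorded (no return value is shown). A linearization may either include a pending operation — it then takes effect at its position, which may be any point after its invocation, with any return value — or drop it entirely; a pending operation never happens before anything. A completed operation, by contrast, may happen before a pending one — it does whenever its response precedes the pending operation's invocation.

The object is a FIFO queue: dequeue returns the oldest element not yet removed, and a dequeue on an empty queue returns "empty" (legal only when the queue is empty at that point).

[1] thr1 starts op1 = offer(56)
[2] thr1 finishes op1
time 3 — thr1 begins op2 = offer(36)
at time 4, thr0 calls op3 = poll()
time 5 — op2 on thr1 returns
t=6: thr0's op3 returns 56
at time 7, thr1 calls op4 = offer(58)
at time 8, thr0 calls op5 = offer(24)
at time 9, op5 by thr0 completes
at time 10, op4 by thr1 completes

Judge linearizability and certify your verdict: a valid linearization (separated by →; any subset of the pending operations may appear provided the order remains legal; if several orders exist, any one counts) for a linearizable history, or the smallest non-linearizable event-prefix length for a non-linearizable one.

linearizable — witness: op1 → op2 → op3 → op4 → op5

step 1: op1 offer(56) — queue <56>
step 2: op2 offer(36) — queue <56,36>
step 3: op3 poll() → 56 — queue <36>
step 4: op4 offer(58) — queue <36,58>
step 5: op5 offer(24) — queue <36,58,24>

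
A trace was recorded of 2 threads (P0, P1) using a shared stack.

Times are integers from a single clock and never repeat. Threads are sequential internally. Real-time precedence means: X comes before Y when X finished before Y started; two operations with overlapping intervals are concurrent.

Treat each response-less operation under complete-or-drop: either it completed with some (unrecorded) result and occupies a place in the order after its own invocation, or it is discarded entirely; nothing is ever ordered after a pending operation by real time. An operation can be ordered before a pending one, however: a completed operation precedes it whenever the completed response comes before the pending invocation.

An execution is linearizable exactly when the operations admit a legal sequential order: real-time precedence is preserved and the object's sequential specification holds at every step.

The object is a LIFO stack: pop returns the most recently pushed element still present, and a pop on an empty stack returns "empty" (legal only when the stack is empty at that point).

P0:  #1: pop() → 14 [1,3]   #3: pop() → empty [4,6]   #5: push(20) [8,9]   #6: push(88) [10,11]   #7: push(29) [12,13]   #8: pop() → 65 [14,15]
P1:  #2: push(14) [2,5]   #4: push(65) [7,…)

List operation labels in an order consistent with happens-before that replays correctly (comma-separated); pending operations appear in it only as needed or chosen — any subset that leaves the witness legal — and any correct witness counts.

after step 1 (#2 push(14)): stack <14>
after step 2 (#1 pop() → 14): stack <>
after step 3 (#3 pop() → empty): stack <>
after step 4 (#5 push(20)): stack <20>
after step 5 (#6 push(88)): stack <20,88>
after step 6 (#7 push(29)): stack <20,88,29>
after step 7 (#4 push(65) (pending, included)): stack <20,88,29,65>
after step 8 (#8 pop() → 65): stack <20,88,29>

#2, #1, #3, #5, #6, #7, #4, #8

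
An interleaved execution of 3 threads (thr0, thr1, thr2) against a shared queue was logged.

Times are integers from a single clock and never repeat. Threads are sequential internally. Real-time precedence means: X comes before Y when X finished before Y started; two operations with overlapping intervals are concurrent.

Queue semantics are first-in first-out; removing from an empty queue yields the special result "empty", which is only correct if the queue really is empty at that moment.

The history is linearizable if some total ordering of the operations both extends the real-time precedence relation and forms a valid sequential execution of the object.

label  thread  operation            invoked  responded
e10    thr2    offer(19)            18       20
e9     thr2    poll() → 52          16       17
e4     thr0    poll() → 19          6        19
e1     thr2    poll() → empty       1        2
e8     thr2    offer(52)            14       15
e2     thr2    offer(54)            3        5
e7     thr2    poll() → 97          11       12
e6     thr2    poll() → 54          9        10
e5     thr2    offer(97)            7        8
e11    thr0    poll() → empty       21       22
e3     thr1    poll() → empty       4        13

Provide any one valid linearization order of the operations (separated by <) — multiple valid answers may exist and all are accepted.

after step 1 (e1 poll() → empty): queue <>
after step 2 (e2 offer(54)): queue <54>
after step 3 (e5 offer(97)): queue <54,97>
after step 4 (e6 poll() → 54): queue <97>
after step 5 (e7 poll() → 97): queue <>
after step 6 (e3 poll() → empty): queue <>
after step 7 (e8 offer(52)): queue <52>
after step 8 (e9 poll() → 52): queue <>
after step 9 (e10 offer(19)): queue <19>
after step 10 (e4 poll() → 19): queue <>
after step 11 (e11 poll() → empty): queue <>

e1 < e2 < e5 < e6 < e7 < e3 < e8 < e9 < e10 < e4 < e11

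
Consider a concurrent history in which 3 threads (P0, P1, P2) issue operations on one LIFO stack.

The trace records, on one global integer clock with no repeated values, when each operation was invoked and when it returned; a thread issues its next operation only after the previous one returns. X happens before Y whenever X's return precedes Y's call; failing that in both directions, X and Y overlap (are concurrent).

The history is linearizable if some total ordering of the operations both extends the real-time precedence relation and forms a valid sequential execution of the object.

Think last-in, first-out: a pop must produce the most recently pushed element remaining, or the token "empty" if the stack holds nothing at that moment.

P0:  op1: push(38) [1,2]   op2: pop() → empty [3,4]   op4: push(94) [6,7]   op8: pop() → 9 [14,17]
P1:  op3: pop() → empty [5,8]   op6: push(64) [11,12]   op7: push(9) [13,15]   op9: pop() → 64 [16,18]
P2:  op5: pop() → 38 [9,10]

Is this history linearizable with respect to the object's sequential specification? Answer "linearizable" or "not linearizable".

cut after 3 events: linearizable; cut after 4 events (op2 responds, time 4): not linearizable
the sole real-time-consistent order of 2 completed operations fails the LIFO stack replay
for example op1, op2 fails at step 2: op2 pop() → empty is not legal there

not linearizable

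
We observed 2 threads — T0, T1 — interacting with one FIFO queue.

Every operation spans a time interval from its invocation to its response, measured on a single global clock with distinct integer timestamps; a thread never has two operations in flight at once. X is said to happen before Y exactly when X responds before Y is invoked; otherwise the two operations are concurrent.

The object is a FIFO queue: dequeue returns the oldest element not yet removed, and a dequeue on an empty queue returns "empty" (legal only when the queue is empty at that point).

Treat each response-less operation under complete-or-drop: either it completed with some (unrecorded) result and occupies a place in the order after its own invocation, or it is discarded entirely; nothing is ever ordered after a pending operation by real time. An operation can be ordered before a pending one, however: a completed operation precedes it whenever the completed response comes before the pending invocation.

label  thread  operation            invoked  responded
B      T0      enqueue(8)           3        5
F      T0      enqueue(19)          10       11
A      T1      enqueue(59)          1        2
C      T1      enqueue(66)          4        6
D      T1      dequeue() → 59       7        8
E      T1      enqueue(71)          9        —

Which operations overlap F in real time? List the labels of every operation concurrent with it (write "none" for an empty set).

E

F spans [10,11]; an op avoiding the whole window 10..11 is ordered, any other is concurrent
A [1,2]: before
B [3,5]: before
C [4,6]: before
D [7,8]: before
E [9,…): concurrent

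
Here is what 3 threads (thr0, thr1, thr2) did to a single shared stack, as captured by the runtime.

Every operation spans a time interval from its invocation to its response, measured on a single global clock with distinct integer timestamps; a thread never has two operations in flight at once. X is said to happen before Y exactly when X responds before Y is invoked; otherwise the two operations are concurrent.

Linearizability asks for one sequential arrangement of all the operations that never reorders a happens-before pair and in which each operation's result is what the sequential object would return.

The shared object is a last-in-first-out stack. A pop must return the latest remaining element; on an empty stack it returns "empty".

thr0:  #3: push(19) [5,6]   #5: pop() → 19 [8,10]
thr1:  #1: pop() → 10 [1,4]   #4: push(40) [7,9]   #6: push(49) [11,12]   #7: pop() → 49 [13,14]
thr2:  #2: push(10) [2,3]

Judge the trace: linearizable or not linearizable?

a witness: #2, #1, #3, #5, #4, #6, #7
after step 1 (#2 push(10)): stack <10>
after step 2 (#1 pop() → 10): stack <>
after step 3 (#3 push(19)): stack <19>
after step 4 (#5 pop() → 19): stack <>
after step 5 (#4 push(40)): stack <40>
after step 6 (#6 push(49)): stack <40,49>
after step 7 (#7 pop() → 49): stack <40>

linearizable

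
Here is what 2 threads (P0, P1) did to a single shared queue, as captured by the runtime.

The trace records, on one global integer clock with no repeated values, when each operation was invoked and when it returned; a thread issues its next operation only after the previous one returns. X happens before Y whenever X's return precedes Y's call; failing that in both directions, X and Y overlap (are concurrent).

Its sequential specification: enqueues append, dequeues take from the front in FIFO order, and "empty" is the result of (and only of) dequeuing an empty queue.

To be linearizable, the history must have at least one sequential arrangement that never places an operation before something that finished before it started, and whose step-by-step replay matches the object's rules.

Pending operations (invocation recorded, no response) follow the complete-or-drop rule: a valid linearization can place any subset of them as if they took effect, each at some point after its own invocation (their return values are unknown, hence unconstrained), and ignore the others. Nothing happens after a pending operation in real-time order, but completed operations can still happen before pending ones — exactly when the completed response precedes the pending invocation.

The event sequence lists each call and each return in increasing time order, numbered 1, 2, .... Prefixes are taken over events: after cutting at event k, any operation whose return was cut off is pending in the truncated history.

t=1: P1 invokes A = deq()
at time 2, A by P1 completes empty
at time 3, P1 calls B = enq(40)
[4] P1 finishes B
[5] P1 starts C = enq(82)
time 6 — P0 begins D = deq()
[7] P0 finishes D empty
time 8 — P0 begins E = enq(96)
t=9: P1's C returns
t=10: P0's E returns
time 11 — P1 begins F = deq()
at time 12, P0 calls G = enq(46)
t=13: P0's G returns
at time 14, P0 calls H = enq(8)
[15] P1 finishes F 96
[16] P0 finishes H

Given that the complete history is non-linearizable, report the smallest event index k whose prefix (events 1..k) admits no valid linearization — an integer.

events 1..6 are still linearizable — one witness is A, B:
after step 1 (A deq() → empty): queue <>
after step 2 (B enq(40)): queue <40>
once event 7 joins (D's response, time 7), exhaustive search finds no witness
include/drop combinations of the 1 pending operation (C) were all tried; none helps
e.g. A, B, D (pending dropped): illegal at step 3, since D deq() → empty cannot apply there

7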